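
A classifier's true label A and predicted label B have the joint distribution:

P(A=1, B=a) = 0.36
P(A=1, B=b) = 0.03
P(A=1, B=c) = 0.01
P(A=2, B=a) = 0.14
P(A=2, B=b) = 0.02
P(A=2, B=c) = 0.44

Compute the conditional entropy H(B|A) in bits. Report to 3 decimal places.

Marginals: p(A) = (0.4000, 0.6000), p(B) = (0.5000, 0.0500, 0.4500).
H(B|A) = Σ p(A) · H(B|A=·).
  A=1: p=0.4000, H(B|A=1) = 0.5501
  A=2: p=0.6000, H(B|A=2) = 0.9816
Weighted sum = 0.809 bits.

0.809 bits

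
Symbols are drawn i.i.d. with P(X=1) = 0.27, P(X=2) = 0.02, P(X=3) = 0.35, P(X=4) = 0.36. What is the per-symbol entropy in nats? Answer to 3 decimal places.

1.167 nats

H(X) = −Σ p·ln p.
  −(0.27)·ln(0.27) = 0.3535
  −(0.02)·ln(0.02) = 0.0782
  −(0.35)·ln(0.35) = 0.3674
  −(0.36)·ln(0.36) = 0.3678
Sum: 0.3535 + 0.0782 + 0.3674 + 0.3678 = 1.167 nats.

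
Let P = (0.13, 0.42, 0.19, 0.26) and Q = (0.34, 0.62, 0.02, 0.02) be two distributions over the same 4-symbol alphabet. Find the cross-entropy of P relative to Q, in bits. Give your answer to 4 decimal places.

3.0317 bits

H(P,Q) = −Σ p·log₂ q.
  −0.13·log₂(0.34) = 0.20233
  −0.42·log₂(0.62) = 0.28966
  −0.19·log₂(0.02) = 1.07233
  −0.26·log₂(0.02) = 1.46740
H(P,Q) = 3.0317 bits.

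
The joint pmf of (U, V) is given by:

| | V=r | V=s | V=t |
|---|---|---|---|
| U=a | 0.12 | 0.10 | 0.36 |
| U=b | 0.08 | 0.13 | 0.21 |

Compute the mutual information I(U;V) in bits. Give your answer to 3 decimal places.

Marginals: p(U) = (0.5800, 0.4200), p(V) = (0.2000, 0.2300, 0.5700).
I(U;V) = Σ p(x,y)·log₂[p(x,y)/(p(x)p(y))].
  (a,r): 0.12·log₂(1.0345) = 0.0059
  (a,s): 0.10·log₂(0.7496) = -0.0416
  (a,t): 0.36·log₂(1.0889) = 0.0442
  (b,r): 0.08·log₂(0.9524) = -0.0056
  (b,s): 0.13·log₂(1.3458) = 0.0557
  (b,t): 0.21·log₂(0.8772) = -0.0397
Sum = 0.019 bits.

0.019 bits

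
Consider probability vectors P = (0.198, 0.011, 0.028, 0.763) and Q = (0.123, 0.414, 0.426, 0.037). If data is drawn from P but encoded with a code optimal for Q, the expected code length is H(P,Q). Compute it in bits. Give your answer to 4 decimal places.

4.2762 bits

H(P,Q) = −Σ p·log₂ q.
  −0.198·log₂(0.123) = 0.59861
  −0.011·log₂(0.414) = 0.01400
  −0.028·log₂(0.426) = 0.03447
  −0.763·log₂(0.037) = 3.62908
H(P,Q) = 4.2762 bits.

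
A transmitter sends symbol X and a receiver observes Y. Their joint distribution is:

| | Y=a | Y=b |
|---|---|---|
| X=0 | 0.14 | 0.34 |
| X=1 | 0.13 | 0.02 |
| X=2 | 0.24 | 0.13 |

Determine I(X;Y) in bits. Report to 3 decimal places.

0.151 bits

Marginals: p(X) = (0.4800, 0.1500, 0.3700), p(Y) = (0.5100, 0.4900).
I(X;Y) = H(X) + H(Y) − H(X,Y).
H(X) = 1.4495, H(Y) = 0.9997, H(X,Y) = 2.2986.
I(X;Y) = 1.4495 + 0.9997 − 2.2986 = 0.151 bits.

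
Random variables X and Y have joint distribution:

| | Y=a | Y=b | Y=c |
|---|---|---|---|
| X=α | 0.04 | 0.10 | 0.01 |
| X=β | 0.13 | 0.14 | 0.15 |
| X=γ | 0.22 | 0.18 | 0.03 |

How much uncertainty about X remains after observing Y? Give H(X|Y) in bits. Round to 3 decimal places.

1.342 bits

Marginals: p(X) = (0.1500, 0.4200, 0.4300), p(Y) = (0.3900, 0.4200, 0.1900).
H(X|Y) = Σ p(Y) · H(X|Y=·).
  Y=a: p=0.3900, H(X|Y=a) = 1.3312
  Y=b: p=0.4200, H(X|Y=b) = 1.5452
  Y=c: p=0.1900, H(X|Y=c) = 0.9133
Weighted sum = 1.342 bits.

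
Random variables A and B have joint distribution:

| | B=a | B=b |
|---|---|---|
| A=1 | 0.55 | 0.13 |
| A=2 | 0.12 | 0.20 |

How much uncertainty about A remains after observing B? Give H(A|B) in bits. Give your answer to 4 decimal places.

Marginals: p(A) = (0.6800, 0.3200), p(B) = (0.6700, 0.3300).
H(A|B) = Σ p(B) · H(A|B=·).
  B=a: p=0.6700, H(A|B=a) = 0.6781
  B=b: p=0.3300, H(A|B=b) = 0.9673
Weighted sum = 0.7735 bits.

0.7735 bits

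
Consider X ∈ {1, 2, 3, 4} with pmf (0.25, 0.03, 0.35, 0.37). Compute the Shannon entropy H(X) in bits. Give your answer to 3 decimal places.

1.713 bits

H(X) = −Σ p·log₂ p.
  −(0.25)·log₂(0.25) = 0.5000
  −(0.03)·log₂(0.03) = 0.1518
  −(0.35)·log₂(0.35) = 0.5301
  −(0.37)·log₂(0.37) = 0.5307
Sum: 0.5000 + 0.1518 + 0.5301 + 0.5307 = 1.713 bits.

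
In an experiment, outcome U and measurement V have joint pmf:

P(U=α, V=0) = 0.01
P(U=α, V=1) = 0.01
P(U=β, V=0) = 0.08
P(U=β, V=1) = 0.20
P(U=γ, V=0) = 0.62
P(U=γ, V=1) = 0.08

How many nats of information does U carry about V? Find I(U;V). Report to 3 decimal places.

0.172 nats

Marginals: p(U) = (0.0200, 0.2800, 0.7000), p(V) = (0.7100, 0.2900).
I(U;V) = H(U) + H(V) − H(U,V).
H(U) = 0.6843, H(V) = 0.6022, H(U,V) = 1.1145.
I(U;V) = 0.6843 + 0.6022 − 1.1145 = 0.172 nats.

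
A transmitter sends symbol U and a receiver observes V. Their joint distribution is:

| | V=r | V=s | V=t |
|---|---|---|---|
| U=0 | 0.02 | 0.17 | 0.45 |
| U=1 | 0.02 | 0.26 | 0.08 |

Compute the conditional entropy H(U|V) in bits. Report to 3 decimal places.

Marginals: p(U) = (0.6400, 0.3600), p(V) = (0.0400, 0.4300, 0.5300).
H(U|V) = Σ p(V) · H(U|V=·).
  V=r: p=0.0400, H(U|V=r) = 1.0000
  V=s: p=0.4300, H(U|V=s) = 0.9682
  V=t: p=0.5300, H(U|V=t) = 0.6122
Weighted sum = 0.781 bits.

0.781 bits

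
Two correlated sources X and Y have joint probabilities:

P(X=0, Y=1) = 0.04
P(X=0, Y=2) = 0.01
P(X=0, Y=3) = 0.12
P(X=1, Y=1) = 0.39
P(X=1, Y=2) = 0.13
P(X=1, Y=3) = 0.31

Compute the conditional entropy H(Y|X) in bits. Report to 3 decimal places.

1.398 bits

Chain rule: H(Y|X) = H(X,Y) − H(X).
Marginals: p(X) = (0.1700, 0.8300), p(Y) = (0.4300, 0.1400, 0.4300).
H(X,Y) = 2.0555 bits; H(X) = 0.6577 bits.
H(Y|X) = 2.0555 − 0.6577 = 1.398 bits.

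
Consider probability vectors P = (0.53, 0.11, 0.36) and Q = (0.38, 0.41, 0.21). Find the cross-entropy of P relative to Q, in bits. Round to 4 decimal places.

1.6919 bits

H(P,Q) = −Σ p·log₂ q.
  −0.53·log₂(0.38) = 0.73984
  −0.11·log₂(0.41) = 0.14149
  −0.36·log₂(0.21) = 0.81055
H(P,Q) = 1.6919 bits.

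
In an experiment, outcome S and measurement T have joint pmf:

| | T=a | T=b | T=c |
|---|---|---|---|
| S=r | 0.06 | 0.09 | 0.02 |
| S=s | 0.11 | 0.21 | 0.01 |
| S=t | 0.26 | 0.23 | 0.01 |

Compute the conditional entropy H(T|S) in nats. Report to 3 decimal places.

0.801 nats

Chain rule: H(T|S) = H(S,T) − H(S).
Marginals: p(S) = (0.1700, 0.3300, 0.5000), p(T) = (0.4300, 0.5300, 0.0400).
H(S,T) = 1.8147 nats; H(S) = 1.0137 nats.
H(T|S) = 1.8147 − 1.0137 = 0.801 nats.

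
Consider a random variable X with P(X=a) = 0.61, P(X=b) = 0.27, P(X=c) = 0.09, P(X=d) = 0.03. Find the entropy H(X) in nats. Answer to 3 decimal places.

0.977 nats

H(X) = −Σ p·ln p.
  −(0.61)·ln(0.61) = 0.3015
  −(0.27)·ln(0.27) = 0.3535
  −(0.09)·ln(0.09) = 0.2167
  −(0.03)·ln(0.03) = 0.1052
Sum: 0.3015 + 0.3535 + 0.2167 + 0.1052 = 0.977 nats.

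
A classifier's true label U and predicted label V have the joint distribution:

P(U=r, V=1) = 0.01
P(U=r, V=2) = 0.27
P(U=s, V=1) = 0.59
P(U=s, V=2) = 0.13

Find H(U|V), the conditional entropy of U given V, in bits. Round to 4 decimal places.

Marginals: p(U) = (0.2800, 0.7200), p(V) = (0.6000, 0.4000).
H(U|V) = Σ p(V) · H(U|V=·).
  V=1: p=0.6000, H(U|V=1) = 0.1223
  V=2: p=0.4000, H(U|V=2) = 0.9097
Weighted sum = 0.4373 bits.

0.4373 bits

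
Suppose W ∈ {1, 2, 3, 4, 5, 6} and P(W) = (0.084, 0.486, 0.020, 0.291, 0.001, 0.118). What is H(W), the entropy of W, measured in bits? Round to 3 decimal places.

1.811 bits

H(W) = −Σ p·log₂ p.
  −(0.084)·log₂(0.084) = 0.3002
  −(0.486)·log₂(0.486) = 0.5059
  −(0.020)·log₂(0.020) = 0.1129
  −(0.291)·log₂(0.291) = 0.5182
  −(0.001)·log₂(0.001) = 0.0100
  −(0.118)·log₂(0.118) = 0.3638
Sum: 0.3002 + 0.5059 + 0.1129 + 0.5182 + 0.0100 + 0.3638 = 1.811 bits.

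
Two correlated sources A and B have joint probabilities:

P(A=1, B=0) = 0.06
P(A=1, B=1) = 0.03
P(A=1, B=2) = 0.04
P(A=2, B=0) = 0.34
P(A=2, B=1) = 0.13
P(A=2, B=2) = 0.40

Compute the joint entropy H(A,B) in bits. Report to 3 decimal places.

H(A,B) = −Σ p(x,y)·log₂ p(x,y) over all 6 cells.
  cell (1,0): −0.06·log₂0.06 = 0.2435
  cell (1,1): −0.03·log₂0.03 = 0.1518
  cell (1,2): −0.04·log₂0.04 = 0.1858
  cell (2,0): −0.34·log₂0.34 = 0.5292
  cell (2,1): −0.13·log₂0.13 = 0.3826
  cell (2,2): −0.40·log₂0.40 = 0.5288
Sum = 2.022 bits.

2.022 bits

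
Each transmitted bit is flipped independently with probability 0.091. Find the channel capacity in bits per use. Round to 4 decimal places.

Binary symmetric channel: C = 1 − h₂(ε) where h₂ is the binary entropy function.
h₂(0.091) = −0.091·log₂0.091 − 0.909·log₂0.909 = 0.4398.
C = 1 − 0.4398 = 0.5602 bits per channel use.

0.5602 bits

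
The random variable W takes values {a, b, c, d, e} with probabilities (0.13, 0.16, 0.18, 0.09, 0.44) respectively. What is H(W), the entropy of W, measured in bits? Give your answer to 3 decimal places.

H(W) = −Σ p·log₂ p.
  −(0.13)·log₂(0.13) = 0.3826
  −(0.16)·log₂(0.16) = 0.4230
  −(0.18)·log₂(0.18) = 0.4453
  −(0.09)·log₂(0.09) = 0.3127
  −(0.44)·log₂(0.44) = 0.5211
Sum: 0.3826 + 0.4230 + 0.4453 + 0.3127 + 0.5211 = 2.085 bits.

2.085 bits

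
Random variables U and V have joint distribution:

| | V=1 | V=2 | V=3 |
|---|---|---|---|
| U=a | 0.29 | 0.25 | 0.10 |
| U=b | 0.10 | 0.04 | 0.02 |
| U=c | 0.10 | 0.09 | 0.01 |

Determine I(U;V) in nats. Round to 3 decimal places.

Marginals: p(U) = (0.6400, 0.1600, 0.2000), p(V) = (0.4900, 0.3800, 0.1300).
I(U;V) = H(U) + H(V) − H(U,V).
H(U) = 0.9007, H(V) = 0.9825, H(U,V) = 1.8661.
I(U;V) = 0.9007 + 0.9825 − 1.8661 = 0.017 nats.

0.017 nats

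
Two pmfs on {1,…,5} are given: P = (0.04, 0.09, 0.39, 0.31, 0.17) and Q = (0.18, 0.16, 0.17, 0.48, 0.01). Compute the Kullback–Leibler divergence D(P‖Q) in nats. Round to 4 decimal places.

D(P‖Q) = Σ p·ln(p/q).
  0.04·ln(0.04/0.18) = -0.06016
  0.09·ln(0.09/0.16) = -0.05178
  0.39·ln(0.39/0.17) = 0.32384
  0.31·ln(0.31/0.48) = -0.13554
  0.17·ln(0.17/0.01) = 0.48165
D(P‖Q) = 0.5580 nats.

0.5580 nats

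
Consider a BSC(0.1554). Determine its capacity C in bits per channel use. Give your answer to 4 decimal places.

0.3768 bits

Binary symmetric channel: C = 1 − h₂(ε) where h₂ is the binary entropy function.
h₂(0.1554) = −0.1554·log₂0.1554 − 0.8446·log₂0.8446 = 0.6232.
C = 1 − 0.6232 = 0.3768 bits per channel use.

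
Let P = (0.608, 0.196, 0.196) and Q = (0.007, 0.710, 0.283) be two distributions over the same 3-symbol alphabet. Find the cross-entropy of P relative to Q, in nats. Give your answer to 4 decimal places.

H(P,Q) = −Σ p·ln q.
  −0.608·ln(0.007) = 3.01680
  −0.196·ln(0.710) = 0.06713
  −0.196·ln(0.283) = 0.24741
H(P,Q) = 3.3313 nats.

3.3313 nats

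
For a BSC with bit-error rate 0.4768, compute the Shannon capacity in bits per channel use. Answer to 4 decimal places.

Binary symmetric channel: C = 1 − h₂(ε) where h₂ is the binary entropy function.
h₂(0.4768) = −0.4768·log₂0.4768 − 0.5232·log₂0.5232 = 0.9984.
C = 1 − 0.9984 = 0.0016 bits per channel use.

0.0016 bits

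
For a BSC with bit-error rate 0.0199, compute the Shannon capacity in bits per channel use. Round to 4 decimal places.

0.8591 bits

Binary symmetric channel: C = 1 − h₂(ε) where h₂ is the binary entropy function.
h₂(0.0199) = −0.0199·log₂0.0199 − 0.9801·log₂0.9801 = 0.1409.
C = 1 − 0.1409 = 0.8591 bits per channel use.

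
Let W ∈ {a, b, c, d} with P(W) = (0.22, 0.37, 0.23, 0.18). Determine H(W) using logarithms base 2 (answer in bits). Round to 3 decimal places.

1.944 bits

H(W) = −Σ p·log₂ p.
  −(0.22)·log₂(0.22) = 0.4806
  −(0.37)·log₂(0.37) = 0.5307
  −(0.23)·log₂(0.23) = 0.4877
  −(0.18)·log₂(0.18) = 0.4453
Sum: 0.4806 + 0.5307 + 0.4877 + 0.4453 = 1.944 bits.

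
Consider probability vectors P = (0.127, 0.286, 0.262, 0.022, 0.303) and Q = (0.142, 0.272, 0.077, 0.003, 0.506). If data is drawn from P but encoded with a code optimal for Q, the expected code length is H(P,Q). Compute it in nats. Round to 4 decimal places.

1.6262 nats

H(P,Q) = −Σ p·ln q.
  −0.127·ln(0.142) = 0.24789
  −0.286·ln(0.272) = 0.37236
  −0.262·ln(0.077) = 0.67175
  −0.022·ln(0.003) = 0.12780
  −0.303·ln(0.506) = 0.20641
H(P,Q) = 1.6262 nats.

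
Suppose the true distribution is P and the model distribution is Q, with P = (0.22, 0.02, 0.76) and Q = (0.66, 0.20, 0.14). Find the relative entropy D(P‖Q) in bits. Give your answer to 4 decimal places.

1.4397 bits

D(P‖Q) = Σ p·log₂(p/q).
  0.22·log₂(0.22/0.66) = -0.34869
  0.02·log₂(0.02/0.20) = -0.06644
  0.76·log₂(0.76/0.14) = 1.85484
D(P‖Q) = 1.4397 bits.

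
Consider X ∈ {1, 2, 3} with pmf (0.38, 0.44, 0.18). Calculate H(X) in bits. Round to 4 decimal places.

1.4969 bits

H(X) = −Σ p·log₂ p.
  −(0.38)·log₂(0.38) = 0.53045
  −(0.44)·log₂(0.44) = 0.52115
  −(0.18)·log₂(0.18) = 0.44531
Sum: 0.53045 + 0.52115 + 0.44531 = 1.4969 bits.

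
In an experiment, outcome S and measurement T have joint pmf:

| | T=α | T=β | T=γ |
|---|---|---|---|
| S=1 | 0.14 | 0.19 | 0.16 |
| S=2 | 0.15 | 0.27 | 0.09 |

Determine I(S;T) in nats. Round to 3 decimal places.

0.017 nats

Marginals: p(S) = (0.4900, 0.5100), p(T) = (0.2900, 0.4600, 0.2500).
I(S;T) = Σ p(x,y)·ln[p(x,y)/(p(x)p(y))].
  (1,α): 0.14·ln(0.9852) = -0.0021
  (1,β): 0.19·ln(0.8429) = -0.0325
  (1,γ): 0.16·ln(1.3061) = 0.0427
  (2,α): 0.15·ln(1.0142) = 0.0021
  (2,β): 0.27·ln(1.1509) = 0.0379
  (2,γ): 0.09·ln(0.7059) = -0.0313
Sum = 0.017 nats.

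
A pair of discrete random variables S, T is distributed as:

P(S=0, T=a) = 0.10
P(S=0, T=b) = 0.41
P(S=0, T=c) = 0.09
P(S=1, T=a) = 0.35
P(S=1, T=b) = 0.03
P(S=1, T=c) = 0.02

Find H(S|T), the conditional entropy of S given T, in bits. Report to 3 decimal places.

0.577 bits

Chain rule: H(S|T) = H(S,T) − H(T).
Marginals: p(S) = (0.6000, 0.4000), p(T) = (0.4500, 0.4400, 0.1100).
H(S,T) = 1.9670 bits; H(T) = 1.3898 bits.
H(S|T) = 1.9670 − 1.3898 = 0.577 bits.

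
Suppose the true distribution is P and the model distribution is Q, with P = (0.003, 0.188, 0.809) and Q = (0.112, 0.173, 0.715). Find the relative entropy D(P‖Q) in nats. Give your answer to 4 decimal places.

0.1047 nats

D(P‖Q) = Σ p·ln(p/q).
  0.003·ln(0.003/0.112) = -0.01086
  0.188·ln(0.188/0.173) = 0.01563
  0.809·ln(0.809/0.715) = 0.09992
D(P‖Q) = 0.1047 nats.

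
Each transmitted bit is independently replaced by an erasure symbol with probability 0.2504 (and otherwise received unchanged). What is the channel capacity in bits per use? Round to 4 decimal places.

0.7496 bits

Binary erasure channel: capacity C = 1 − ε.
C = 1 − 0.2504 = 0.7496 bits per channel use.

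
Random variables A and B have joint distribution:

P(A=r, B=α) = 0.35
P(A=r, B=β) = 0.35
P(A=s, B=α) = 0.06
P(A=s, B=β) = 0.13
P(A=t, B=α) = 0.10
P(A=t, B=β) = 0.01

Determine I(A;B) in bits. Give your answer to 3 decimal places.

Marginals: p(A) = (0.7000, 0.1900, 0.1100), p(B) = (0.5100, 0.4900).
I(A;B) = Σ p(x,y)·log₂[p(x,y)/(p(x)p(y))].
  (r,α): 0.35·log₂(0.9804) = -0.0100
  (r,β): 0.35·log₂(1.0204) = 0.0102
  (s,α): 0.06·log₂(0.6192) = -0.0415
  (s,β): 0.13·log₂(1.3963) = 0.0626
  (t,α): 0.10·log₂(1.7825) = 0.0834
  (t,β): 0.01·log₂(0.1855) = -0.0243
Sum = 0.080 bits.

0.080 bits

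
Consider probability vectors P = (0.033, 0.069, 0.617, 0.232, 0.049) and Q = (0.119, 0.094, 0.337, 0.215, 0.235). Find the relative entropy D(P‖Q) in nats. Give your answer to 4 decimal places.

0.2503 nats

D(P‖Q) = Σ p·ln(p/q).
  0.033·ln(0.033/0.119) = -0.04233
  0.069·ln(0.069/0.094) = -0.02133
  0.617·ln(0.617/0.337) = 0.37315
  0.232·ln(0.232/0.215) = 0.01766
  0.049·ln(0.049/0.235) = -0.07682
D(P‖Q) = 0.2503 nats.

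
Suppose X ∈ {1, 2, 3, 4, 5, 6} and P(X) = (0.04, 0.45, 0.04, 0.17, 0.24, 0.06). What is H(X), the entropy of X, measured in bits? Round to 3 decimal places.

2.062 bits

H(X) = −Σ p·log₂ p.
  −(0.04)·log₂(0.04) = 0.1858
  −(0.45)·log₂(0.45) = 0.5184
  −(0.04)·log₂(0.04) = 0.1858
  −(0.17)·log₂(0.17) = 0.4346
  −(0.24)·log₂(0.24) = 0.4941
  −(0.06)·log₂(0.06) = 0.2435
Sum: 0.1858 + 0.5184 + 0.1858 + 0.4346 + 0.4941 + 0.2435 = 2.062 bits.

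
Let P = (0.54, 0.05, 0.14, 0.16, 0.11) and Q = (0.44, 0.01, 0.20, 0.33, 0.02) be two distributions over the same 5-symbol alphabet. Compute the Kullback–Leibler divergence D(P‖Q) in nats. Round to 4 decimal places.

D(P‖Q) = Σ p·ln(p/q).
  0.54·ln(0.54/0.44) = 0.11059
  0.05·ln(0.05/0.01) = 0.08047
  0.14·ln(0.14/0.20) = -0.04993
  0.16·ln(0.16/0.33) = -0.11583
  0.11·ln(0.11/0.02) = 0.18752
D(P‖Q) = 0.2128 nats.

0.2128 nats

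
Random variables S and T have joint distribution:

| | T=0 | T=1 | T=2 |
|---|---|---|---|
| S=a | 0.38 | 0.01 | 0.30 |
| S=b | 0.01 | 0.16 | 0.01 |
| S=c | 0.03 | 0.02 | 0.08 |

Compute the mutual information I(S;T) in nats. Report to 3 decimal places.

Marginals: p(S) = (0.6900, 0.1800, 0.1300), p(T) = (0.4200, 0.1900, 0.3900).
I(S;T) = Σ p(x,y)·ln[p(x,y)/(p(x)p(y))].
  (a,0): 0.38·ln(1.3112) = 0.1030
  (a,1): 0.01·ln(0.0763) = -0.0257
  (a,2): 0.30·ln(1.1148) = 0.0326
  (b,0): 0.01·ln(0.1323) = -0.0202
  (b,1): 0.16·ln(4.6784) = 0.2469
  (b,2): 0.01·ln(0.1425) = -0.0195
  (c,0): 0.03·ln(0.5495) = -0.0180
  (c,1): 0.02·ln(0.8097) = -0.0042
  (c,2): 0.08·ln(1.5779) = 0.0365
Sum = 0.331 nats.

0.331 nats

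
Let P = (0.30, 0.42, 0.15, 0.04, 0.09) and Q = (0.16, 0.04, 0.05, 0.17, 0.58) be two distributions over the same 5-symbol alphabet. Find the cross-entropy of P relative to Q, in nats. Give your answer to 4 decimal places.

H(P,Q) = −Σ p·ln q.
  −0.30·ln(0.16) = 0.54977
  −0.42·ln(0.04) = 1.35193
  −0.15·ln(0.05) = 0.44936
  −0.04·ln(0.17) = 0.07088
  −0.09·ln(0.58) = 0.04903
H(P,Q) = 2.4710 nats.

2.4710 nats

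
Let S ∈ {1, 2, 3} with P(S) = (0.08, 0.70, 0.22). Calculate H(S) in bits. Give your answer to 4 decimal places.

H(S) = −Σ p·log₂ p.
  −(0.08)·log₂(0.08) = 0.29151
  −(0.70)·log₂(0.70) = 0.36020
  −(0.22)·log₂(0.22) = 0.48057
Sum: 0.29151 + 0.36020 + 0.48057 = 1.1323 bits.

1.1323 bits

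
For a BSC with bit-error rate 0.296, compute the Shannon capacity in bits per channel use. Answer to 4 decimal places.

Binary symmetric channel: C = 1 − h₂(ε) where h₂ is the binary entropy function.
h₂(0.296) = −0.296·log₂0.296 − 0.704·log₂0.704 = 0.8763.
C = 1 − 0.8763 = 0.1237 bits per channel use.

0.1237 bits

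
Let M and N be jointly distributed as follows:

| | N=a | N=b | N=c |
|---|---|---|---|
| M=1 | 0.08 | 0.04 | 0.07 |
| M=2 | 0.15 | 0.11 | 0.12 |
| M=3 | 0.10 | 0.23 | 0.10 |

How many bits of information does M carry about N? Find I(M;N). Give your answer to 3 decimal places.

Marginals: p(M) = (0.1900, 0.3800, 0.4300), p(N) = (0.3300, 0.3800, 0.2900).
I(M;N) = H(M) + H(N) − H(M,N).
H(M) = 1.5092, H(N) = 1.5762, H(M,N) = 3.0258.
I(M;N) = 1.5092 + 1.5762 − 3.0258 = 0.060 bits.

0.060 bits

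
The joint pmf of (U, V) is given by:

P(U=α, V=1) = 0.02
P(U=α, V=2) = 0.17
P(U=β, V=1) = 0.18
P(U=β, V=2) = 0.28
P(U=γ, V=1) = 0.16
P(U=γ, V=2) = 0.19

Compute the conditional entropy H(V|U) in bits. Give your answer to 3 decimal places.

Chain rule: H(V|U) = H(U,V) − H(U).
Marginals: p(U) = (0.1900, 0.4600, 0.3500), p(V) = (0.3600, 0.6400).
H(U,V) = 2.3852 bits; H(U) = 1.5007 bits.
H(V|U) = 2.3852 − 1.5007 = 0.885 bits.

0.885 bits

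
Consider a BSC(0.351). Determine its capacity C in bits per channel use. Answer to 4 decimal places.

0.0650 bits

Binary symmetric channel: C = 1 − h₂(ε) where h₂ is the binary entropy function.
h₂(0.351) = −0.351·log₂0.351 − 0.649·log₂0.649 = 0.9350.
C = 1 − 0.9350 = 0.0650 bits per channel use.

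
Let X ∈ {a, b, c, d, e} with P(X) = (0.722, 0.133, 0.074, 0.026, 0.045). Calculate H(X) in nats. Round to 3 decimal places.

0.931 nats

H(X) = −Σ p·ln p.
  −(0.722)·ln(0.722) = 0.2352
  −(0.133)·ln(0.133) = 0.2683
  −(0.074)·ln(0.074) = 0.1927
  −(0.026)·ln(0.026) = 0.0949
  −(0.045)·ln(0.045) = 0.1395
Sum: 0.2352 + 0.2683 + 0.1927 + 0.0949 + 0.1395 = 0.931 nats.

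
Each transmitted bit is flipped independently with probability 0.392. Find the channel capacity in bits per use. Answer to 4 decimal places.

0.0339 bits

Binary symmetric channel: C = 1 − h₂(ε) where h₂ is the binary entropy function.
h₂(0.392) = −0.392·log₂0.392 − 0.608·log₂0.608 = 0.9661.
C = 1 − 0.9661 = 0.0339 bits per channel use.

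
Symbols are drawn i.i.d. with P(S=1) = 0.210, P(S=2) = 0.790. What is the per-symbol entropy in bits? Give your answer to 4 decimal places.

H(S) = −Σ p·log₂ p.
  −(0.210)·log₂(0.210) = 0.47282
  −(0.790)·log₂(0.790) = 0.26866
Sum: 0.47282 + 0.26866 = 0.7415 bits.

0.7415 bits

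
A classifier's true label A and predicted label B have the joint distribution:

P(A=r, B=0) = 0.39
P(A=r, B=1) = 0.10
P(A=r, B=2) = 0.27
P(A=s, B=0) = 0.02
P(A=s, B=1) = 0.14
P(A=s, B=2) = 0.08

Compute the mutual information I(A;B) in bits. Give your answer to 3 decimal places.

Marginals: p(A) = (0.7600, 0.2400), p(B) = (0.4100, 0.2400, 0.3500).
I(A;B) = Σ p(x,y)·log₂[p(x,y)/(p(x)p(y))].
  (r,0): 0.39·log₂(1.2516) = 0.1263
  (r,1): 0.10·log₂(0.5482) = -0.0867
  (r,2): 0.27·log₂(1.0150) = 0.0058
  (s,0): 0.02·log₂(0.2033) = -0.0460
  (s,1): 0.14·log₂(2.4306) = 0.1794
  (s,2): 0.08·log₂(0.9524) = -0.0056
Sum = 0.173 bits.

0.173 bits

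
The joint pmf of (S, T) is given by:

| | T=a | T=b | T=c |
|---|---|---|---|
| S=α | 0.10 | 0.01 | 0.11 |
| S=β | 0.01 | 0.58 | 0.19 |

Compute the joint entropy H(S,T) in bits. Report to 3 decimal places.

1.726 bits

H(S,T) = −Σ p(x,y)·log₂ p(x,y) over all 6 cells.
  cell (α,a): −0.10·log₂0.10 = 0.3322
  cell (α,b): −0.01·log₂0.01 = 0.0664
  cell (α,c): −0.11·log₂0.11 = 0.3503
  cell (β,a): −0.01·log₂0.01 = 0.0664
  cell (β,b): −0.58·log₂0.58 = 0.4558
  cell (β,c): −0.19·log₂0.19 = 0.4552
Sum = 1.726 bits.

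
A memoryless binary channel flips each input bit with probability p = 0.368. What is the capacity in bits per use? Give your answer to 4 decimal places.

Binary symmetric channel: C = 1 − h₂(ε) where h₂ is the binary entropy function.
h₂(0.368) = −0.368·log₂0.368 − 0.632·log₂0.632 = 0.9491.
C = 1 − 0.9491 = 0.0509 bits per channel use.

0.0509 bits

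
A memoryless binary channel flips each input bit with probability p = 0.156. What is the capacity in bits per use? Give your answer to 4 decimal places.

0.3753 bits

Binary symmetric channel: C = 1 − h₂(ε) where h₂ is the binary entropy function.
h₂(0.156) = −0.156·log₂0.156 − 0.844·log₂0.844 = 0.6247.
C = 1 − 0.6247 = 0.3753 bits per channel use.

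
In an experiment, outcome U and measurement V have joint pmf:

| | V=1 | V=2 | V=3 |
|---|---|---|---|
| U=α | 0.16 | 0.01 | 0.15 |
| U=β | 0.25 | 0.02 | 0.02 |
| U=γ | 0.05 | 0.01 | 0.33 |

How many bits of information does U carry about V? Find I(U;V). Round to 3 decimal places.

Marginals: p(U) = (0.3200, 0.2900, 0.3900), p(V) = (0.4600, 0.0400, 0.5000).
I(U;V) = H(U) + H(V) − H(U,V).
H(U) = 1.5737, H(V) = 1.2011, H(U,V) = 2.4361.
I(U;V) = 1.5737 + 1.2011 − 2.4361 = 0.339 bits.

0.339 bits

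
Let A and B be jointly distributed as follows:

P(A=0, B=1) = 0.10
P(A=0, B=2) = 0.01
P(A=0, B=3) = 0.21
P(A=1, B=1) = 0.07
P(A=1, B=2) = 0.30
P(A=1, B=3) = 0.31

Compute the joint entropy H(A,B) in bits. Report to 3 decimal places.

2.185 bits

H(A,B) = −Σ p(x,y)·log₂ p(x,y) over all 6 cells.
  cell (0,1): −0.10·log₂0.10 = 0.3322
  cell (0,2): −0.01·log₂0.01 = 0.0664
  cell (0,3): −0.21·log₂0.21 = 0.4728
  cell (1,1): −0.07·log₂0.07 = 0.2686
  cell (1,2): −0.30·log₂0.30 = 0.5211
  cell (1,3): −0.31·log₂0.31 = 0.5238
Sum = 2.185 bits.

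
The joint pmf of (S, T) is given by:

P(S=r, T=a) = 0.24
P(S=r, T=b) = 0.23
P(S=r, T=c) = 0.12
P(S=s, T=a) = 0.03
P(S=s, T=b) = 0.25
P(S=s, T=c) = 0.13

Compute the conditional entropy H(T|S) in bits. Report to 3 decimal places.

Marginals: p(S) = (0.5900, 0.4100), p(T) = (0.2700, 0.4800, 0.2500).
H(T|S) = Σ p(S) · H(T|S=·).
  S=r: p=0.5900, H(T|S=r) = 1.5250
  S=s: p=0.4100, H(T|S=s) = 1.2366
Weighted sum = 1.407 bits.

1.407 bits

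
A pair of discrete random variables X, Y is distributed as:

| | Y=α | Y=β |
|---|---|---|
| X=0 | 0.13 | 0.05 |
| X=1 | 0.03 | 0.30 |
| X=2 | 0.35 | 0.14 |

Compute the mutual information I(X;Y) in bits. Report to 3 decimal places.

0.278 bits

Marginals: p(X) = (0.1800, 0.3300, 0.4900), p(Y) = (0.5100, 0.4900).
I(X;Y) = H(X) + H(Y) − H(X,Y).
H(X) = 1.4774, H(Y) = 0.9997, H(X,Y) = 2.1988.
I(X;Y) = 1.4774 + 0.9997 − 2.1988 = 0.278 bits.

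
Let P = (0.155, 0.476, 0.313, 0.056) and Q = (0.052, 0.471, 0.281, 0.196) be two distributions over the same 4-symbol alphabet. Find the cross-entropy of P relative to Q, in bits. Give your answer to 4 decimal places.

1.8830 bits

H(P,Q) = −Σ p·log₂ q.
  −0.155·log₂(0.052) = 0.66113
  −0.476·log₂(0.471) = 0.51703
  −0.313·log₂(0.281) = 0.57322
  −0.056·log₂(0.196) = 0.13166
H(P,Q) = 1.8830 bits.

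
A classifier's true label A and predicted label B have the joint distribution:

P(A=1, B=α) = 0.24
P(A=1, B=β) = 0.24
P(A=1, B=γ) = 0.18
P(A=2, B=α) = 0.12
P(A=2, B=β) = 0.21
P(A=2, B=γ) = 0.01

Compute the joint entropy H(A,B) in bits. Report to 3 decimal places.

H(A,B) = −Σ p(x,y)·log₂ p(x,y) over all 6 cells.
  cell (1,α): −0.24·log₂0.24 = 0.4941
  cell (1,β): −0.24·log₂0.24 = 0.4941
  cell (1,γ): −0.18·log₂0.18 = 0.4453
  cell (2,α): −0.12·log₂0.12 = 0.3671
  cell (2,β): −0.21·log₂0.21 = 0.4728
  cell (2,γ): −0.01·log₂0.01 = 0.0664
Sum = 2.340 bits.

2.340 bits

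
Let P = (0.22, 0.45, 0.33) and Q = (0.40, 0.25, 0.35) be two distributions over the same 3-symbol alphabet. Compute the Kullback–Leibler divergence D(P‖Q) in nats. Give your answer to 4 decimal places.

D(P‖Q) = Σ p·ln(p/q).
  0.22·ln(0.22/0.40) = -0.13152
  0.45·ln(0.45/0.25) = 0.26450
  0.33·ln(0.33/0.35) = -0.01942
D(P‖Q) = 0.1136 nats.

0.1136 nats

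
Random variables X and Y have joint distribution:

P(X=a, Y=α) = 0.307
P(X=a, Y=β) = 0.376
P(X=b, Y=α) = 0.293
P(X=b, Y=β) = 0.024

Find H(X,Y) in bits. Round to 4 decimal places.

H(X,Y) = −Σ p(x,y)·log₂ p(x,y) over all 4 cells.
  cell (a,α): −0.307·log₂0.307 = 0.52303
  cell (a,β): −0.376·log₂0.376 = 0.53061
  cell (b,α): −0.293·log₂0.293 = 0.51891
  cell (b,β): −0.024·log₂0.024 = 0.12914
Sum = 1.7017 bits.

1.7017 bits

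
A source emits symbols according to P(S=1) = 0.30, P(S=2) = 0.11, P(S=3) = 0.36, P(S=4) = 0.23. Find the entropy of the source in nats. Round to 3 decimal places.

1.310 nats

H(S) = −Σ p·ln p.
  −(0.30)·ln(0.30) = 0.3612
  −(0.11)·ln(0.11) = 0.2428
  −(0.36)·ln(0.36) = 0.3678
  −(0.23)·ln(0.23) = 0.3380
Sum: 0.3612 + 0.2428 + 0.3678 + 0.3380 = 1.310 nats.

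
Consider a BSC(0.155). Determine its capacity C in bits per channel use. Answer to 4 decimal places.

0.3778 bits

Binary symmetric channel: C = 1 − h₂(ε) where h₂ is the binary entropy function.
h₂(0.155) = −0.155·log₂0.155 − 0.845·log₂0.845 = 0.6222.
C = 1 − 0.6222 = 0.3778 bits per channel use.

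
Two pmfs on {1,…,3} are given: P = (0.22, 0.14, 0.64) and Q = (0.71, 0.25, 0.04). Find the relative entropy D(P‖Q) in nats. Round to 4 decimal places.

D(P‖Q) = Σ p·ln(p/q).
  0.22·ln(0.22/0.71) = -0.25776
  0.14·ln(0.14/0.25) = -0.08117
  0.64·ln(0.64/0.04) = 1.77446
D(P‖Q) = 1.4355 nats.

1.4355 nats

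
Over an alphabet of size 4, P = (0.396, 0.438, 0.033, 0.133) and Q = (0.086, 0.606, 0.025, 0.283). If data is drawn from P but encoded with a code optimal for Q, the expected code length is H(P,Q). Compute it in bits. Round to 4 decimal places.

2.1360 bits

H(P,Q) = −Σ p·log₂ q.
  −0.396·log₂(0.086) = 1.40165
  −0.438·log₂(0.606) = 0.31650
  −0.033·log₂(0.025) = 0.17562
  −0.133·log₂(0.283) = 0.24221
H(P,Q) = 2.1360 bits.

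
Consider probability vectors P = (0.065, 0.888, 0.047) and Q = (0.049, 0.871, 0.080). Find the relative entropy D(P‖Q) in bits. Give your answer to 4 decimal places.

D(P‖Q) = Σ p·log₂(p/q).
  0.065·log₂(0.065/0.049) = 0.02650
  0.888·log₂(0.888/0.871) = 0.02476
  0.047·log₂(0.047/0.080) = -0.03606
D(P‖Q) = 0.0152 bits.

0.0152 bits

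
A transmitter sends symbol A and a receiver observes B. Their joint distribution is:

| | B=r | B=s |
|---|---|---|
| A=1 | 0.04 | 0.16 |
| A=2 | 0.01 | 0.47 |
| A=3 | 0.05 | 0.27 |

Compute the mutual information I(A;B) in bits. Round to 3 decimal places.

0.054 bits

Marginals: p(A) = (0.2000, 0.4800, 0.3200), p(B) = (0.1000, 0.9000).
I(A;B) = H(A) + H(B) − H(A,B).
H(A) = 1.4987, H(B) = 0.4690, H(A,B) = 1.9133.
I(A;B) = 1.4987 + 0.4690 − 1.9133 = 0.054 bits.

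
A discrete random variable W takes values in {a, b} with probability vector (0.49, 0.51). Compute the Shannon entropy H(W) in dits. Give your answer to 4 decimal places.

H(W) = −Σ p·log₁₀ p.
  −(0.49)·log₁₀(0.49) = 0.15180
  −(0.51)·log₁₀(0.51) = 0.14914
Sum: 0.15180 + 0.14914 = 0.3009 dits.

0.3009 dits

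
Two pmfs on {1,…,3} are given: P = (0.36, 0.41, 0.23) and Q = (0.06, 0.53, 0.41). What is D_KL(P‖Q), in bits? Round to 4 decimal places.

D(P‖Q) = Σ p·log₂(p/q).
  0.36·log₂(0.36/0.06) = 0.93059
  0.41·log₂(0.41/0.53) = -0.15185
  0.23·log₂(0.23/0.41) = -0.19182
D(P‖Q) = 0.5869 bits.

0.5869 bits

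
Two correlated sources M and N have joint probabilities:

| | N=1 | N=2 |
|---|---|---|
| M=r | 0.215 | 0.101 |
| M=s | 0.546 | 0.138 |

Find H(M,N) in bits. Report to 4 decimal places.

1.6818 bits

H(M,N) = −Σ p(x,y)·log₂ p(x,y) over all 4 cells.
  cell (r,1): −0.215·log₂0.215 = 0.47678
  cell (r,2): −0.101·log₂0.101 = 0.33406
  cell (s,1): −0.546·log₂0.546 = 0.47667
  cell (s,2): −0.138·log₂0.138 = 0.39430
Sum = 1.6818 bits.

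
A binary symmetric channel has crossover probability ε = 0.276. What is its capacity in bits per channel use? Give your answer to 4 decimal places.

0.1501 bits

Binary symmetric channel: C = 1 − h₂(ε) where h₂ is the binary entropy function.
h₂(0.276) = −0.276·log₂0.276 − 0.724·log₂0.724 = 0.8499.
C = 1 − 0.8499 = 0.1501 bits per channel use.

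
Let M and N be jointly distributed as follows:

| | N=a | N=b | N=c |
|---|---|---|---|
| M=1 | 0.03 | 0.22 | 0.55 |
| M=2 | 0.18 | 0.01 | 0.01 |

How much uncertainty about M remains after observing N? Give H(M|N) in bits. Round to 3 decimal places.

0.256 bits

Chain rule: H(M|N) = H(M,N) − H(N).
Marginals: p(M) = (0.8000, 0.2000), p(N) = (0.2100, 0.2300, 0.5600).
H(M,N) = 1.6849 bits; H(N) = 1.4289 bits.
H(M|N) = 1.6849 − 1.4289 = 0.256 bits.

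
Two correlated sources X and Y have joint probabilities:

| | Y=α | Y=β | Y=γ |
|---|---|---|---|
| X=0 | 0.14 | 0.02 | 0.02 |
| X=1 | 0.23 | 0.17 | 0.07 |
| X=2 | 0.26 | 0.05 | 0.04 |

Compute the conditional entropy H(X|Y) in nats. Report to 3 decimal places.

0.987 nats

Chain rule: H(X|Y) = H(X,Y) − H(Y).
Marginals: p(X) = (0.1800, 0.4700, 0.3500), p(Y) = (0.6300, 0.2400, 0.1300).
H(X,Y) = 1.8859 nats; H(Y) = 0.8988 nats.
H(X|Y) = 1.8859 − 0.8988 = 0.987 nats.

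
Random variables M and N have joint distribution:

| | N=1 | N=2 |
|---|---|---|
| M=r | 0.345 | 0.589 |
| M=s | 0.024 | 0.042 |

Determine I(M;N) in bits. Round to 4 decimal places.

0.0000 bits

Marginals: p(M) = (0.9340, 0.0660), p(N) = (0.3690, 0.6310).
I(M;N) = H(M) + H(N) − H(M,N).
H(M) = 0.3508, H(N) = 0.9499, H(M,N) = 1.3007.
I(M;N) = 0.3508 + 0.9499 − 1.3007 = 0.0000 bits.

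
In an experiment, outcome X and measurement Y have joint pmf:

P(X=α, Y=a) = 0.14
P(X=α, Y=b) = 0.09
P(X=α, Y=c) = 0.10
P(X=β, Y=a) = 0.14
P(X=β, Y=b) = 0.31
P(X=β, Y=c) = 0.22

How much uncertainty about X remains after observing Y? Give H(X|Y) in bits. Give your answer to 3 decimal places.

0.874 bits

Marginals: p(X) = (0.3300, 0.6700), p(Y) = (0.2800, 0.4000, 0.3200).
H(X|Y) = Σ p(Y) · H(X|Y=·).
  Y=a: p=0.2800, H(X|Y=a) = 1.0000
  Y=b: p=0.4000, H(X|Y=b) = 0.7692
  Y=c: p=0.3200, H(X|Y=c) = 0.8960
Weighted sum = 0.874 bits.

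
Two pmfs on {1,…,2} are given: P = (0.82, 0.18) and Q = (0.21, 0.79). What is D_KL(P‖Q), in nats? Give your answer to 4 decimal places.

D(P‖Q) = Σ p·ln(p/q).
  0.82·ln(0.82/0.21) = 1.11700
  0.18·ln(0.18/0.79) = -0.26623
D(P‖Q) = 0.8508 nats.

0.8508 nats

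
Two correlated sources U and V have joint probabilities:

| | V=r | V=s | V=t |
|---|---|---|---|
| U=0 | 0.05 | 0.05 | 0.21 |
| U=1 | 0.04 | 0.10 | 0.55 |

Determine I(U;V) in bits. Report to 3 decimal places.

Marginals: p(U) = (0.3100, 0.6900), p(V) = (0.0900, 0.1500, 0.7600).
I(U;V) = H(U) + H(V) − H(U,V).
H(U) = 0.8932, H(V) = 1.0241, H(U,V) = 1.8973.
I(U;V) = 0.8932 + 1.0241 − 1.8973 = 0.020 bits.

0.020 bits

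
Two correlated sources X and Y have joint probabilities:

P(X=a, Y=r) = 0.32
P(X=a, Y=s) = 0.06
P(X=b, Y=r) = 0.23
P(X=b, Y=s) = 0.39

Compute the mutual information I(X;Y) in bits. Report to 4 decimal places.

0.1638 bits

Marginals: p(X) = (0.3800, 0.6200), p(Y) = (0.5500, 0.4500).
I(X;Y) = Σ p(x,y)·log₂[p(x,y)/(p(x)p(y))].
  (a,r): 0.32·log₂(1.5311) = 0.19666
  (a,s): 0.06·log₂(0.3509) = -0.09066
  (b,r): 0.23·log₂(0.6745) = -0.13067
  (b,s): 0.39·log₂(1.3978) = 0.18845
Sum = 0.1638 bits.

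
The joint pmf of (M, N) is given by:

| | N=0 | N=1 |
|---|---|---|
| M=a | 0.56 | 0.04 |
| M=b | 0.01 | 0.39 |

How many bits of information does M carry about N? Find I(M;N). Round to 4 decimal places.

0.7063 bits

Marginals: p(M) = (0.6000, 0.4000), p(N) = (0.5700, 0.4300).
I(M;N) = Σ p(x,y)·log₂[p(x,y)/(p(x)p(y))].
  (a,0): 0.56·log₂(1.6374) = 0.39840
  (a,1): 0.04·log₂(0.1550) = -0.10757
  (b,0): 0.01·log₂(0.0439) = -0.04511
  (b,1): 0.39·log₂(2.2674) = 0.46062
Sum = 0.7063 bits.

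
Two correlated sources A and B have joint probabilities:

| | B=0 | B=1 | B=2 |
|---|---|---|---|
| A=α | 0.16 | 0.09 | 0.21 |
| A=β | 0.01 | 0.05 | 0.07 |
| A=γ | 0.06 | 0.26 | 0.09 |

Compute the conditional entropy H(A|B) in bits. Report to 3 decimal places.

Marginals: p(A) = (0.4600, 0.1300, 0.4100), p(B) = (0.2300, 0.4000, 0.3700).
H(A|B) = Σ p(B) · H(A|B=·).
  B=0: p=0.2300, H(A|B=0) = 1.0666
  B=1: p=0.4000, H(A|B=1) = 1.2632
  B=2: p=0.3700, H(A|B=2) = 1.4143
Weighted sum = 1.274 bits.

1.274 bits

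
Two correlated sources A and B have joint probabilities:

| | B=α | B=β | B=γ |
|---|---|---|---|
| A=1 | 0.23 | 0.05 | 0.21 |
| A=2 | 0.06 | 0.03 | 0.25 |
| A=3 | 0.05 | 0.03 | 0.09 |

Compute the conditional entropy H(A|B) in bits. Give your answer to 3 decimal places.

1.399 bits

Marginals: p(A) = (0.4900, 0.3400, 0.1700), p(B) = (0.3400, 0.1100, 0.5500).
H(A|B) = Σ p(B) · H(A|B=·).
  B=α: p=0.3400, H(A|B=α) = 1.2298
  B=β: p=0.1100, H(A|B=β) = 1.5395
  B=γ: p=0.5500, H(A|B=γ) = 1.4747
Weighted sum = 1.399 bits.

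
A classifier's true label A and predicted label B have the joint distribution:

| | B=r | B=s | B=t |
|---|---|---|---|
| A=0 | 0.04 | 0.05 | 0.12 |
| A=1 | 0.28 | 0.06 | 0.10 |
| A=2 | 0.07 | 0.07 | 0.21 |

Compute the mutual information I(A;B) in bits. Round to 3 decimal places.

0.154 bits

Marginals: p(A) = (0.2100, 0.4400, 0.3500), p(B) = (0.3900, 0.1800, 0.4300).
I(A;B) = Σ p(x,y)·log₂[p(x,y)/(p(x)p(y))].
  (0,r): 0.04·log₂(0.4884) = -0.0414
  (0,s): 0.05·log₂(1.3228) = 0.0202
  (0,t): 0.12·log₂(1.3289) = 0.0492
  (1,r): 0.28·log₂(1.6317) = 0.1978
  (1,s): 0.06·log₂(0.7576) = -0.0240
  (1,t): 0.10·log₂(0.5285) = -0.0920
  (2,r): 0.07·log₂(0.5128) = -0.0674
  (2,s): 0.07·log₂(1.1111) = 0.0106
  (2,t): 0.21·log₂(1.3953) = 0.1009
Sum = 0.154 bits.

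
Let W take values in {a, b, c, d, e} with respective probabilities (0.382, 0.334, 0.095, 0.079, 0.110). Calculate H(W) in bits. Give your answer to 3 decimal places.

H(W) = −Σ p·log₂ p.
  −(0.382)·log₂(0.382) = 0.5304
  −(0.334)·log₂(0.334) = 0.5284
  −(0.095)·log₂(0.095) = 0.3226
  −(0.079)·log₂(0.079) = 0.2893
  −(0.110)·log₂(0.110) = 0.3503
Sum: 0.5304 + 0.5284 + 0.3226 + 0.2893 + 0.3503 = 2.021 bits.

2.021 bits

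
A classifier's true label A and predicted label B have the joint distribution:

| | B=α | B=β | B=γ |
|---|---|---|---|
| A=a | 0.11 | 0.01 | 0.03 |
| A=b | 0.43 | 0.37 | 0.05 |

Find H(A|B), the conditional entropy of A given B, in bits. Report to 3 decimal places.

0.537 bits

Chain rule: H(A|B) = H(A,B) − H(B).
Marginals: p(A) = (0.1500, 0.8500), p(B) = (0.5400, 0.3800, 0.0800).
H(A,B) = 1.8389 bits; H(B) = 1.3020 bits.
H(A|B) = 1.8389 − 1.3020 = 0.537 bits.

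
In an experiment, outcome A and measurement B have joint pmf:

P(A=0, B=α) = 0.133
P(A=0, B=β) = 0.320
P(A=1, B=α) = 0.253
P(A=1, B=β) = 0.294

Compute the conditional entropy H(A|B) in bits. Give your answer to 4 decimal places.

0.9718 bits

Marginals: p(A) = (0.4530, 0.5470), p(B) = (0.3860, 0.6140).
H(A|B) = Σ p(B) · H(A|B=·).
  B=α: p=0.3860, H(A|B=α) = 0.9291
  B=β: p=0.6140, H(A|B=β) = 0.9987
Weighted sum = 0.9718 bits.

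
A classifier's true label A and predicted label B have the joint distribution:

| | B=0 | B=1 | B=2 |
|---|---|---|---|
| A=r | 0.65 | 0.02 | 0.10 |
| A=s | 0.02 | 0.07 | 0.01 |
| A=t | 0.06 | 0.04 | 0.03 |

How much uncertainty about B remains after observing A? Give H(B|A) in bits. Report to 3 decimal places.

0.873 bits

Marginals: p(A) = (0.7700, 0.1000, 0.1300), p(B) = (0.7300, 0.1300, 0.1400).
H(B|A) = Σ p(A) · H(B|A=·).
  A=r: p=0.7700, H(B|A=r) = 0.7256
  A=s: p=0.1000, H(B|A=s) = 1.1568
  A=t: p=0.1300, H(B|A=t) = 1.5262
Weighted sum = 0.873 bits.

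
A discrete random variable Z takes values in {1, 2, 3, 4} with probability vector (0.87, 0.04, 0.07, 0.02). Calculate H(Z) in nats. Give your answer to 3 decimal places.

H(Z) = −Σ p·ln p.
  −(0.87)·ln(0.87) = 0.1212
  −(0.04)·ln(0.04) = 0.1288
  −(0.07)·ln(0.07) = 0.1861
  −(0.02)·ln(0.02) = 0.0782
Sum: 0.1212 + 0.1288 + 0.1861 + 0.0782 = 0.514 nats.

0.514 nats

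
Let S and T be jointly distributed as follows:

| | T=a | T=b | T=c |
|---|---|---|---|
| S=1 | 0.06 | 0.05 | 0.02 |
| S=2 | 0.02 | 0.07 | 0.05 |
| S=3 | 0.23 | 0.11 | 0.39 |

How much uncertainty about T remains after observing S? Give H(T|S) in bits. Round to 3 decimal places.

Chain rule: H(T|S) = H(S,T) − H(S).
Marginals: p(S) = (0.1300, 0.1400, 0.7300), p(T) = (0.3100, 0.2300, 0.4600).
H(S,T) = 2.5378 bits; H(S) = 1.1112 bits.
H(T|S) = 2.5378 − 1.1112 = 1.427 bits.

1.427 bits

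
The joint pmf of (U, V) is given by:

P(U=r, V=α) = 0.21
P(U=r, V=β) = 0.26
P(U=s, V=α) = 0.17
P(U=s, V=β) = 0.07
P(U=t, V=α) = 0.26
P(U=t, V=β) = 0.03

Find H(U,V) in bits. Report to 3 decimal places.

H(U,V) = −Σ p(x,y)·log₂ p(x,y) over all 6 cells.
  cell (r,α): −0.21·log₂0.21 = 0.4728
  cell (r,β): −0.26·log₂0.26 = 0.5053
  cell (s,α): −0.17·log₂0.17 = 0.4346
  cell (s,β): −0.07·log₂0.07 = 0.2686
  cell (t,α): −0.26·log₂0.26 = 0.5053
  cell (t,β): −0.03·log₂0.03 = 0.1518
Sum = 2.338 bits.

2.338 bits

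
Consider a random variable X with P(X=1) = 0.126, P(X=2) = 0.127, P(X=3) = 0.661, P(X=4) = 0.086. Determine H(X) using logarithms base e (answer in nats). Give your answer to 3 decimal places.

H(X) = −Σ p·ln p.
  −(0.126)·ln(0.126) = 0.2610
  −(0.127)·ln(0.127) = 0.2621
  −(0.661)·ln(0.661) = 0.2737
  −(0.086)·ln(0.086) = 0.2110
Sum: 0.2610 + 0.2621 + 0.2737 + 0.2110 = 1.008 nats.

1.008 nats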